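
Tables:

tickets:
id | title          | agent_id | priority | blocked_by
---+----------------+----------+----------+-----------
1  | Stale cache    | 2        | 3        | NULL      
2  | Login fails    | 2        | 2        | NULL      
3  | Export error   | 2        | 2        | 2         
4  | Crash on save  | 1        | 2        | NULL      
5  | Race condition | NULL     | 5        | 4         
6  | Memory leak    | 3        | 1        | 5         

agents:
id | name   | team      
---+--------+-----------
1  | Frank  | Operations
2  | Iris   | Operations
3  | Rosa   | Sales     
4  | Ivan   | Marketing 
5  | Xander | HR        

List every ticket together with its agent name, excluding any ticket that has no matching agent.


INNER JOIN keeps only tickets rows whose agent_id matches an id in agents. Walk through each ticket:
  - ticket 1 (Stale cache): agent_id=2 -> matches Iris
  - ticket 2 (Login fails): agent_id=2 -> matches Iris
  - ticket 3 (Export error): agent_id=2 -> matches Iris
  - ticket 4 (Crash on save): agent_id=1 -> matches Frank
  - ticket 5 (Race condition): agent_id=NULL, no match -> dropped
  - ticket 6 (Memory leak): agent_id=3 -> matches Rosa
So 1 of 6 rows is dropped.

SQL:
SELECT a.title, b.name AS agent
FROM tickets a
INNER JOIN agents b ON a.agent_id = b.id

Result:
title         | agent
--------------+------
Stale cache   | Iris 
Login fails   | Iris 
Export error  | Iris 
Crash on save | Frank
Memory leak   | Rosa 


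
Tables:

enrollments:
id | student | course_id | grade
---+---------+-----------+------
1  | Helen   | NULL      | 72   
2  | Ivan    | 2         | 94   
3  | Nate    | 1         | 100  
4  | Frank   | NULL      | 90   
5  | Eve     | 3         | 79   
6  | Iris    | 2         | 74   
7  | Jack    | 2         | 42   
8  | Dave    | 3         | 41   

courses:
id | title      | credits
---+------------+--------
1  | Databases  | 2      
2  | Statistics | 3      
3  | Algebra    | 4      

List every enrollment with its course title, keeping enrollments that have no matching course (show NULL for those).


LEFT JOIN keeps every row from enrollments (the left table); where course_id has no match in courses, the course columns become NULL. Walk through each enrollment:
  - enrollment 1 (Helen): course_id=NULL, no match -> kept with NULL
  - enrollment 2 (Ivan): course_id=2 -> matches Statistics
  - enrollment 3 (Nate): course_id=1 -> matches Databases
  - enrollment 4 (Frank): course_id=NULL, no match -> kept with NULL
  - enrollment 5 (Eve): course_id=3 -> matches Algebra
  - enrollment 6 (Iris): course_id=2 -> matches Statistics
  - enrollment 7 (Jack): course_id=2 -> matches Statistics
  - enrollment 8 (Dave): course_id=3 -> matches Algebra
All 8 rows appear; 2 have NULL course.

SQL:
SELECT a.student, b.title AS course
FROM enrollments a
LEFT JOIN courses b ON a.course_id = b.id

Result:
student | course    
--------+-----------
Helen   | NULL      
Ivan    | Statistics
Nate    | Databases 
Frank   | NULL      
Eve     | Algebra   
Iris    | Statistics
Jack    | Statistics
Dave    | Algebra   


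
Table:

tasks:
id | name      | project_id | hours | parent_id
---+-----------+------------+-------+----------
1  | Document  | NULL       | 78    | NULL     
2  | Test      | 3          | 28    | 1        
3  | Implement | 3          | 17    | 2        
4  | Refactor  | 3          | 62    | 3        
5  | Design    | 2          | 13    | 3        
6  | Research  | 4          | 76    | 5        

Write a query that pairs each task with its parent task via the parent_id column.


This is a self-join: tasks is joined to a second copy of itself, matching each row's parent_id to another row's id. Use LEFT JOIN so rows with parent_id=NULL are kept.
  - task 1 (Document): parent_id=NULL -> NULL
  - task 2 (Test): parent_id=1 -> Document
  - task 3 (Implement): parent_id=2 -> Test
  - task 4 (Refactor): parent_id=3 -> Implement
  - task 5 (Design): parent_id=3 -> Implement
  - task 6 (Research): parent_id=5 -> Design

SQL:
SELECT a.name AS item, b.name AS parent
FROM tasks a
LEFT JOIN tasks b ON a.parent_id = b.id

Result:
item      | parent   
----------+----------
Document  | NULL     
Test      | Document 
Implement | Test     
Refactor  | Implement
Design    | Implement
Research  | Design   


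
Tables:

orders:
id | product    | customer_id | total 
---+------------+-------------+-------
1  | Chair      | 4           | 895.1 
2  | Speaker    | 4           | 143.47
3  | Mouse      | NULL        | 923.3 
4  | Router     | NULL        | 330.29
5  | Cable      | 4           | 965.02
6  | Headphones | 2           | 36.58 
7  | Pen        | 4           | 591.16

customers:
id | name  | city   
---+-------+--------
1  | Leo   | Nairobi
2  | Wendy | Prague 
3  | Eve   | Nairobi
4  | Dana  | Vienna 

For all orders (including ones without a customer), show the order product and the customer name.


LEFT JOIN keeps every row from orders (the left table); where customer_id has no match in customers, the customer columns become NULL. Walk through each order:
  - order 1 (Chair): customer_id=4 -> matches Dana
  - order 2 (Speaker): customer_id=4 -> matches Dana
  - order 3 (Mouse): customer_id=NULL, no match -> kept with NULL
  - order 4 (Router): customer_id=NULL, no match -> kept with NULL
  - order 5 (Cable): customer_id=4 -> matches Dana
  - order 6 (Headphones): customer_id=2 -> matches Wendy
  - order 7 (Pen): customer_id=4 -> matches Dana
All 7 rows appear; 2 have NULL customer.

SQL:
SELECT a.product, b.name AS customer
FROM orders a
LEFT JOIN customers b ON a.customer_id = b.id

Result:
product    | customer
-----------+---------
Chair      | Dana    
Speaker    | Dana    
Mouse      | NULL    
Router     | NULL    
Cable      | Dana    
Headphones | Wendy   
Pen        | Dana    


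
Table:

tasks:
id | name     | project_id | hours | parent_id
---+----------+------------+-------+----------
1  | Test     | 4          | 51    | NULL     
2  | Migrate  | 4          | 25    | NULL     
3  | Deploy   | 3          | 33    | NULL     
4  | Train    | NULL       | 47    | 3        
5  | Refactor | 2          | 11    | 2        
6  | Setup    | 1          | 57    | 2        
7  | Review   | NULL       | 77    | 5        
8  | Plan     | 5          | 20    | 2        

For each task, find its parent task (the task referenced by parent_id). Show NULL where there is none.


This is a self-join: tasks is joined to a second copy of itself, matching each row's parent_id to another row's id. Use LEFT JOIN so rows with parent_id=NULL are kept.
  - task 1 (Test): parent_id=NULL -> NULL
  - task 2 (Migrate): parent_id=NULL -> NULL
  - task 3 (Deploy): parent_id=NULL -> NULL
  - task 4 (Train): parent_id=3 -> Deploy
  - task 5 (Refactor): parent_id=2 -> Migrate
  - task 6 (Setup): parent_id=2 -> Migrate
  - task 7 (Review): parent_id=5 -> Refactor
  - task 8 (Plan): parent_id=2 -> Migrate

SQL:
SELECT a.name AS item, b.name AS parent
FROM tasks a
LEFT JOIN tasks b ON a.parent_id = b.id

Result:
item     | parent  
---------+---------
Test     | NULL    
Migrate  | NULL    
Deploy   | NULL    
Train    | Deploy  
Refactor | Migrate 
Setup    | Migrate 
Review   | Refactor
Plan     | Migrate 


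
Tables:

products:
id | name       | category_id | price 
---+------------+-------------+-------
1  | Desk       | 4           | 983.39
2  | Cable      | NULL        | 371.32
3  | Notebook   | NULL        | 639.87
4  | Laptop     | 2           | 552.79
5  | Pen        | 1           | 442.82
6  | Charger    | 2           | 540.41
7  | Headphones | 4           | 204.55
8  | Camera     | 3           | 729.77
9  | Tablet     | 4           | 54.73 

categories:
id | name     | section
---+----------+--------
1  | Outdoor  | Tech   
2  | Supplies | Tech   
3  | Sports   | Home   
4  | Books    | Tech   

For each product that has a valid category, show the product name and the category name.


INNER JOIN keeps only products rows whose category_id matches an id in categories. Walk through each product:
  - product 1 (Desk): category_id=4 -> matches Books
  - product 2 (Cable): category_id=NULL, no match -> dropped
  - product 3 (Notebook): category_id=NULL, no match -> dropped
  - product 4 (Laptop): category_id=2 -> matches Supplies
  - product 5 (Pen): category_id=1 -> matches Outdoor
  - product 6 (Charger): category_id=2 -> matches Supplies
  - product 7 (Headphones): category_id=4 -> matches Books
  - product 8 (Camera): category_id=3 -> matches Sports
  - product 9 (Tablet): category_id=4 -> matches Books
So 2 of 9 rows are dropped.

SQL:
SELECT a.name, b.name AS category
FROM products a
INNER JOIN categories b ON a.category_id = b.id

Result:
name       | category
-----------+---------
Desk       | Books   
Laptop     | Supplies
Pen        | Outdoor 
Charger    | Supplies
Headphones | Books   
Camera     | Sports  
Tablet     | Books   


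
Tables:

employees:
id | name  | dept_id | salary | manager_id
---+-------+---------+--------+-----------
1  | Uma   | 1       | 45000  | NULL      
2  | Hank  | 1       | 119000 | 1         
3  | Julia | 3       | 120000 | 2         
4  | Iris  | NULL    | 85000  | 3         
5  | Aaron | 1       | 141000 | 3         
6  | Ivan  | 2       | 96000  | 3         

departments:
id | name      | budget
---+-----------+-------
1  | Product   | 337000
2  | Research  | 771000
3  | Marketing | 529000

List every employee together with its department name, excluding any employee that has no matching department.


INNER JOIN keeps only employees rows whose dept_id matches an id in departments. Walk through each employee:
  - employee 1 (Uma): dept_id=1 -> matches Product
  - employee 2 (Hank): dept_id=1 -> matches Product
  - employee 3 (Julia): dept_id=3 -> matches Marketing
  - employee 4 (Iris): dept_id=NULL, no match -> dropped
  - employee 5 (Aaron): dept_id=1 -> matches Product
  - employee 6 (Ivan): dept_id=2 -> matches Research
So 1 of 6 rows is dropped.

SQL:
SELECT a.name, b.name AS department
FROM employees a
INNER JOIN departments b ON a.dept_id = b.id

Result:
name  | department
------+-----------
Uma   | Product   
Hank  | Product   
Julia | Marketing 
Aaron | Product   
Ivan  | Research  


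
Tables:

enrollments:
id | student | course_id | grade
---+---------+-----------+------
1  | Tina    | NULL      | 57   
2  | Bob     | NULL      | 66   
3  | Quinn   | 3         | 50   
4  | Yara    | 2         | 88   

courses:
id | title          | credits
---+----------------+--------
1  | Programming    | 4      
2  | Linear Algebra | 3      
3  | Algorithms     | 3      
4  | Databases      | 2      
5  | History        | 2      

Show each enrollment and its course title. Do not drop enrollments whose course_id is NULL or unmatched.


LEFT JOIN keeps every row from enrollments (the left table); where course_id has no match in courses, the course columns become NULL. Walk through each enrollment:
  - enrollment 1 (Tina): course_id=NULL, no match -> kept with NULL
  - enrollment 2 (Bob): course_id=NULL, no match -> kept with NULL
  - enrollment 3 (Quinn): course_id=3 -> matches Algorithms
  - enrollment 4 (Yara): course_id=2 -> matches Linear Algebra
All 4 rows appear; 2 have NULL course.

SQL:
SELECT a.student, b.title AS course
FROM enrollments a
LEFT JOIN courses b ON a.course_id = b.id

Result:
student | course        
--------+---------------
Tina    | NULL          
Bob     | NULL          
Quinn   | Algorithms    
Yara    | Linear Algebra


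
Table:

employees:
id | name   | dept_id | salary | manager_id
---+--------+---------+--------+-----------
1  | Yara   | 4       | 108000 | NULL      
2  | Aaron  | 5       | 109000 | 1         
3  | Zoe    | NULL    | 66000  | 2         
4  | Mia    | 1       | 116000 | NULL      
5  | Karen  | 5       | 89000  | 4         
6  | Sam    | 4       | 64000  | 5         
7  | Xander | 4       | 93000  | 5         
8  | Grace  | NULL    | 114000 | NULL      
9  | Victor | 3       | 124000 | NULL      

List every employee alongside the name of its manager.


This is a self-join: employees is joined to a second copy of itself, matching each row's manager_id to another row's id. Use LEFT JOIN so rows with manager_id=NULL are kept.
  - employee 1 (Yara): manager_id=NULL -> NULL
  - employee 2 (Aaron): manager_id=1 -> Yara
  - employee 3 (Zoe): manager_id=2 -> Aaron
  - employee 4 (Mia): manager_id=NULL -> NULL
  - employee 5 (Karen): manager_id=4 -> Mia
  - employee 6 (Sam): manager_id=5 -> Karen
  - employee 7 (Xander): manager_id=5 -> Karen
  - employee 8 (Grace): manager_id=NULL -> NULL
  - employee 9 (Victor): manager_id=NULL -> NULL

SQL:
SELECT a.name AS item, b.name AS manager
FROM employees a
LEFT JOIN employees b ON a.manager_id = b.id

Result:
item   | manager
-------+--------
Yara   | NULL   
Aaron  | Yara   
Zoe    | Aaron  
Mia    | NULL   
Karen  | Mia    
Sam    | Karen  
Xander | Karen  
Grace  | NULL   
Victor | NULL   


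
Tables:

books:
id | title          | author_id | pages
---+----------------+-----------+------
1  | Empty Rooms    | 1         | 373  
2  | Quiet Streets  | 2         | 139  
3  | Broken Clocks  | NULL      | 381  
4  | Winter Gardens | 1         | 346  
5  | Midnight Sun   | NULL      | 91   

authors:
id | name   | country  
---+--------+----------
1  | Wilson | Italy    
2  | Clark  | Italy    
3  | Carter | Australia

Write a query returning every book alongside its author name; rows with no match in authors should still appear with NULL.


LEFT JOIN keeps every row from books (the left table); where author_id has no match in authors, the author columns become NULL. Walk through each book:
  - book 1 (Empty Rooms): author_id=1 -> matches Wilson
  - book 2 (Quiet Streets): author_id=2 -> matches Clark
  - book 3 (Broken Clocks): author_id=NULL, no match -> kept with NULL
  - book 4 (Winter Gardens): author_id=1 -> matches Wilson
  - book 5 (Midnight Sun): author_id=NULL, no match -> kept with NULL
All 5 rows appear; 2 have NULL author.

SQL:
SELECT a.title, b.name AS author
FROM books a
LEFT JOIN authors b ON a.author_id = b.id

Result:
title          | author
---------------+-------
Empty Rooms    | Wilson
Quiet Streets  | Clark 
Broken Clocks  | NULL  
Winter Gardens | Wilson
Midnight Sun   | NULL  


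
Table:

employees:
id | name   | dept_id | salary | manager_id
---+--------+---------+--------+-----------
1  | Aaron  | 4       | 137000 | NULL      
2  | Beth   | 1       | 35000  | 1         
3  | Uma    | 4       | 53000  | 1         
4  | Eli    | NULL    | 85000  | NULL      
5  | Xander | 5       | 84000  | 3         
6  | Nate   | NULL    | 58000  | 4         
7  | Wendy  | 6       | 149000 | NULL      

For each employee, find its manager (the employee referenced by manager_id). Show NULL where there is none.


This is a self-join: employees is joined to a second copy of itself, matching each row's manager_id to another row's id. Use LEFT JOIN so rows with manager_id=NULL are kept.
  - employee 1 (Aaron): manager_id=NULL -> NULL
  - employee 2 (Beth): manager_id=1 -> Aaron
  - employee 3 (Uma): manager_id=1 -> Aaron
  - employee 4 (Eli): manager_id=NULL -> NULL
  - employee 5 (Xander): manager_id=3 -> Uma
  - employee 6 (Nate): manager_id=4 -> Eli
  - employee 7 (Wendy): manager_id=NULL -> NULL

SQL:
SELECT a.name AS item, b.name AS manager
FROM employees a
LEFT JOIN employees b ON a.manager_id = b.id

Result:
item   | manager
-------+--------
Aaron  | NULL   
Beth   | Aaron  
Uma    | Aaron  
Eli    | NULL   
Xander | Uma    
Nate   | Eli    
Wendy  | NULL   


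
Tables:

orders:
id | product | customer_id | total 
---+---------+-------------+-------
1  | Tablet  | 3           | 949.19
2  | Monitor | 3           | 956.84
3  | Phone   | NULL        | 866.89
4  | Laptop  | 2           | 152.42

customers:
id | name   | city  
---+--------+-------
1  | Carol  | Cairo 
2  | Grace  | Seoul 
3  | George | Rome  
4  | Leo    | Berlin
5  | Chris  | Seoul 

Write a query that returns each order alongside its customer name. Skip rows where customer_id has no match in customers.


INNER JOIN keeps only orders rows whose customer_id matches an id in customers. Walk through each order:
  - order 1 (Tablet): customer_id=3 -> matches George
  - order 2 (Monitor): customer_id=3 -> matches George
  - order 3 (Phone): customer_id=NULL, no match -> dropped
  - order 4 (Laptop): customer_id=2 -> matches Grace
So 1 of 4 rows is dropped.

SQL:
SELECT a.product, b.name AS customer
FROM orders a
INNER JOIN customers b ON a.customer_id = b.id

Result:
product | customer
--------+---------
Tablet  | George  
Monitor | George  
Laptop  | Grace   


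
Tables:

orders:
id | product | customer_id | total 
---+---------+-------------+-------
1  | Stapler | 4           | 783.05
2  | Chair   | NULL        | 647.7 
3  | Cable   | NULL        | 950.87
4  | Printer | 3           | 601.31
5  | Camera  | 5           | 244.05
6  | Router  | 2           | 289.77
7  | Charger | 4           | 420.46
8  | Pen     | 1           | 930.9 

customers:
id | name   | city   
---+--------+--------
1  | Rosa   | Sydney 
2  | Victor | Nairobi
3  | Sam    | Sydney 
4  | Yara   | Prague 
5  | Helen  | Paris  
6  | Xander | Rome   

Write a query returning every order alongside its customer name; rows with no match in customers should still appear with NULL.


LEFT JOIN keeps every row from orders (the left table); where customer_id has no match in customers, the customer columns become NULL. Walk through each order:
  - order 1 (Stapler): customer_id=4 -> matches Yara
  - order 2 (Chair): customer_id=NULL, no match -> kept with NULL
  - order 3 (Cable): customer_id=NULL, no match -> kept with NULL
  - order 4 (Printer): customer_id=3 -> matches Sam
  - order 5 (Camera): customer_id=5 -> matches Helen
  - order 6 (Router): customer_id=2 -> matches Victor
  - order 7 (Charger): customer_id=4 -> matches Yara
  - order 8 (Pen): customer_id=1 -> matches Rosa
All 8 rows appear; 2 have NULL customer.

SQL:
SELECT a.product, b.name AS customer
FROM orders a
LEFT JOIN customers b ON a.customer_id = b.id

Result:
product | customer
--------+---------
Stapler | Yara    
Chair   | NULL    
Cable   | NULL    
Printer | Sam     
Camera  | Helen   
Router  | Victor  
Charger | Yara    
Pen     | Rosa    


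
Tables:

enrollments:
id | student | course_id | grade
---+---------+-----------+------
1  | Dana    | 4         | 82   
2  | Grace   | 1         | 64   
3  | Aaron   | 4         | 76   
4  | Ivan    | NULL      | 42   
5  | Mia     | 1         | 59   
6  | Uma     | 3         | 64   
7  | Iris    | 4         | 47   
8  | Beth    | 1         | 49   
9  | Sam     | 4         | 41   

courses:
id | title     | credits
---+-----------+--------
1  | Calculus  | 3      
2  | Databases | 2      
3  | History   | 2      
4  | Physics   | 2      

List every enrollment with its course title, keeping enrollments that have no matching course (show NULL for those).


LEFT JOIN keeps every row from enrollments (the left table); where course_id has no match in courses, the course columns become NULL. Walk through each enrollment:
  - enrollment 1 (Dana): course_id=4 -> matches Physics
  - enrollment 2 (Grace): course_id=1 -> matches Calculus
  - enrollment 3 (Aaron): course_id=4 -> matches Physics
  - enrollment 4 (Ivan): course_id=NULL, no match -> kept with NULL
  - enrollment 5 (Mia): course_id=1 -> matches Calculus
  - enrollment 6 (Uma): course_id=3 -> matches History
  - enrollment 7 (Iris): course_id=4 -> matches Physics
  - enrollment 8 (Beth): course_id=1 -> matches Calculus
  - enrollment 9 (Sam): course_id=4 -> matches Physics
All 9 rows appear; 1 has NULL course.

SQL:
SELECT a.student, b.title AS course
FROM enrollments a
LEFT JOIN courses b ON a.course_id = b.id

Result:
student | course  
--------+---------
Dana    | Physics 
Grace   | Calculus
Aaron   | Physics 
Ivan    | NULL    
Mia     | Calculus
Uma     | History 
Iris    | Physics 
Beth    | Calculus
Sam     | Physics 


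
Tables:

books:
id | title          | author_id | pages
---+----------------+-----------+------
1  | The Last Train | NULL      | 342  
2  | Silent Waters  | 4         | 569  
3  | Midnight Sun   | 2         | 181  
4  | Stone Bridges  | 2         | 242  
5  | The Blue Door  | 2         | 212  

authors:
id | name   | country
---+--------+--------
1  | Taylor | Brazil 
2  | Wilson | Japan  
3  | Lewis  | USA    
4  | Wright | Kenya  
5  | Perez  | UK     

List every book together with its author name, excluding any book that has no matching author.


INNER JOIN keeps only books rows whose author_id matches an id in authors. Walk through each book:
  - book 1 (The Last Train): author_id=NULL, no match -> dropped
  - book 2 (Silent Waters): author_id=4 -> matches Wright
  - book 3 (Midnight Sun): author_id=2 -> matches Wilson
  - book 4 (Stone Bridges): author_id=2 -> matches Wilson
  - book 5 (The Blue Door): author_id=2 -> matches Wilson
So 1 of 5 rows is dropped.

SQL:
SELECT a.title, b.name AS author
FROM books a
INNER JOIN authors b ON a.author_id = b.id

Result:
title         | author
--------------+-------
Silent Waters | Wright
Midnight Sun  | Wilson
Stone Bridges | Wilson
The Blue Door | Wilson


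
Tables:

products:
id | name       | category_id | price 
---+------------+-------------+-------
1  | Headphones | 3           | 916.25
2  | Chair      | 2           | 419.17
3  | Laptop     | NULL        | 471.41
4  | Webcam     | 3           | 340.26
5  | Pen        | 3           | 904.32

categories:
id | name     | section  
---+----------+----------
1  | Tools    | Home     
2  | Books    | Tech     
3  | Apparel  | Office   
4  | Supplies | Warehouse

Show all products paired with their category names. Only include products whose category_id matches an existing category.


INNER JOIN keeps only products rows whose category_id matches an id in categories. Walk through each product:
  - product 1 (Headphones): category_id=3 -> matches Apparel
  - product 2 (Chair): category_id=2 -> matches Books
  - product 3 (Laptop): category_id=NULL, no match -> dropped
  - product 4 (Webcam): category_id=3 -> matches Apparel
  - product 5 (Pen): category_id=3 -> matches Apparel
So 1 of 5 rows is dropped.

SQL:
SELECT a.name, b.name AS category
FROM products a
INNER JOIN categories b ON a.category_id = b.id

Result:
name       | category
-----------+---------
Headphones | Apparel 
Chair      | Books   
Webcam     | Apparel 
Pen        | Apparel 


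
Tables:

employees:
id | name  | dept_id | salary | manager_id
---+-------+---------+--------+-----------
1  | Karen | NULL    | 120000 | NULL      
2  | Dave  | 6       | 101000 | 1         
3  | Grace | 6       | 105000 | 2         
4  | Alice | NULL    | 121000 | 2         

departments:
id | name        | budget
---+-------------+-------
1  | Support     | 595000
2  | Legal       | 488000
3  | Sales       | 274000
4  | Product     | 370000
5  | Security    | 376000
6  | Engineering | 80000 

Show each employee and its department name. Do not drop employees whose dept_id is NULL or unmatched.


LEFT JOIN keeps every row from employees (the left table); where dept_id has no match in departments, the department columns become NULL. Walk through each employee:
  - employee 1 (Karen): dept_id=NULL, no match -> kept with NULL
  - employee 2 (Dave): dept_id=6 -> matches Engineering
  - employee 3 (Grace): dept_id=6 -> matches Engineering
  - employee 4 (Alice): dept_id=NULL, no match -> kept with NULL
All 4 rows appear; 2 have NULL department.

SQL:
SELECT a.name, b.name AS department
FROM employees a
LEFT JOIN departments b ON a.dept_id = b.id

Result:
name  | department 
------+------------
Karen | NULL       
Dave  | Engineering
Grace | Engineering
Alice | NULL       


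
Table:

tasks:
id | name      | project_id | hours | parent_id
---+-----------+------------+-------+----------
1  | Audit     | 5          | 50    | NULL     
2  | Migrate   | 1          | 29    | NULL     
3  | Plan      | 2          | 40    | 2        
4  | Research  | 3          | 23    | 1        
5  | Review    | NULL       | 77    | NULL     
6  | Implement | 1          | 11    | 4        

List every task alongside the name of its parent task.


This is a self-join: tasks is joined to a second copy of itself, matching each row's parent_id to another row's id. Use LEFT JOIN so rows with parent_id=NULL are kept.
  - task 1 (Audit): parent_id=NULL -> NULL
  - task 2 (Migrate): parent_id=NULL -> NULL
  - task 3 (Plan): parent_id=2 -> Migrate
  - task 4 (Research): parent_id=1 -> Audit
  - task 5 (Review): parent_id=NULL -> NULL
  - task 6 (Implement): parent_id=4 -> Research

SQL:
SELECT a.name AS item, b.name AS parent
FROM tasks a
LEFT JOIN tasks b ON a.parent_id = b.id

Result:
item      | parent  
----------+---------
Audit     | NULL    
Migrate   | NULL    
Plan      | Migrate 
Research  | Audit   
Review    | NULL    
Implement | Research


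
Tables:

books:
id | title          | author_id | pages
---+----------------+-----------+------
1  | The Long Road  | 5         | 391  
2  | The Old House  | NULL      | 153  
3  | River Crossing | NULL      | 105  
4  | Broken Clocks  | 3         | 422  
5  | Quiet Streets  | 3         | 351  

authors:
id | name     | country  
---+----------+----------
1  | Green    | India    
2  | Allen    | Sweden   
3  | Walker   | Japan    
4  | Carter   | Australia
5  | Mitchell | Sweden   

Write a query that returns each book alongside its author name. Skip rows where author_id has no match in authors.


INNER JOIN keeps only books rows whose author_id matches an id in authors. Walk through each book:
  - book 1 (The Long Road): author_id=5 -> matches Mitchell
  - book 2 (The Old House): author_id=NULL, no match -> dropped
  - book 3 (River Crossing): author_id=NULL, no match -> dropped
  - book 4 (Broken Clocks): author_id=3 -> matches Walker
  - book 5 (Quiet Streets): author_id=3 -> matches Walker
So 2 of 5 rows are dropped.

SQL:
SELECT a.title, b.name AS author
FROM books a
INNER JOIN authors b ON a.author_id = b.id

Result:
title         | author  
--------------+---------
The Long Road | Mitchell
Broken Clocks | Walker  
Quiet Streets | Walker  


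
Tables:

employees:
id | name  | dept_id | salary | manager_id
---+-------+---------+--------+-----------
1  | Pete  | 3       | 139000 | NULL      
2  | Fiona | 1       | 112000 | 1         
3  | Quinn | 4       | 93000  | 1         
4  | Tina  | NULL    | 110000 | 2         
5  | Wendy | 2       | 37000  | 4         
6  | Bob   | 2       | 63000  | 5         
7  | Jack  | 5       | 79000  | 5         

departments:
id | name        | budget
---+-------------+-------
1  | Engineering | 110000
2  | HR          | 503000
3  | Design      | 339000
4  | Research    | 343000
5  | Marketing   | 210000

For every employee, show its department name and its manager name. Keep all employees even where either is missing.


Two LEFT JOINs from the same base table employees: one to departments via dept_id, one to employees itself via manager_id. Both are LEFT so every employee is preserved.
Match against departments:
  - employee 1 (Pete): dept_id=3 -> matches Design
  - employee 2 (Fiona): dept_id=1 -> matches Engineering
  - employee 3 (Quinn): dept_id=4 -> matches Research
  - employee 4 (Tina): dept_id=NULL, no match -> kept with NULL
  - employee 5 (Wendy): dept_id=2 -> matches HR
  - employee 6 (Bob): dept_id=2 -> matches HR
  - employee 7 (Jack): dept_id=5 -> matches Marketing
Match against employees (self):
  - employee 1 (Pete): manager_id=NULL -> NULL
  - employee 2 (Fiona): manager_id=1 -> Pete
  - employee 3 (Quinn): manager_id=1 -> Pete
  - employee 4 (Tina): manager_id=2 -> Fiona
  - employee 5 (Wendy): manager_id=4 -> Tina
  - employee 6 (Bob): manager_id=5 -> Wendy
  - employee 7 (Jack): manager_id=5 -> Wendy

SQL:
SELECT a.name, b.name AS department, c.name AS manager
FROM employees a
LEFT JOIN departments b ON a.dept_id = b.id
LEFT JOIN employees c ON a.manager_id = c.id

Result:
name  | department  | manager
------+-------------+--------
Pete  | Design      | NULL   
Fiona | Engineering | Pete   
Quinn | Research    | Pete   
Tina  | NULL        | Fiona  
Wendy | HR          | Tina   
Bob   | HR          | Wendy  
Jack  | Marketing   | Wendy  


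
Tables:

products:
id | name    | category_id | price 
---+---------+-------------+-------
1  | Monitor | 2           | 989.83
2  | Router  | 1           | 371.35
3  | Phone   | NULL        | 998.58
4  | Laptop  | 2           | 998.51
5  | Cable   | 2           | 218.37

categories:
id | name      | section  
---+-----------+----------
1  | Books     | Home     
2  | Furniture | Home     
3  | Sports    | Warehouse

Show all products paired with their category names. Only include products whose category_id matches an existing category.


INNER JOIN keeps only products rows whose category_id matches an id in categories. Walk through each product:
  - product 1 (Monitor): category_id=2 -> matches Furniture
  - product 2 (Router): category_id=1 -> matches Books
  - product 3 (Phone): category_id=NULL, no match -> dropped
  - product 4 (Laptop): category_id=2 -> matches Furniture
  - product 5 (Cable): category_id=2 -> matches Furniture
So 1 of 5 rows is dropped.

SQL:
SELECT a.name, b.name AS category
FROM products a
INNER JOIN categories b ON a.category_id = b.id

Result:
name    | category 
--------+----------
Monitor | Furniture
Router  | Books    
Laptop  | Furniture
Cable   | Furniture


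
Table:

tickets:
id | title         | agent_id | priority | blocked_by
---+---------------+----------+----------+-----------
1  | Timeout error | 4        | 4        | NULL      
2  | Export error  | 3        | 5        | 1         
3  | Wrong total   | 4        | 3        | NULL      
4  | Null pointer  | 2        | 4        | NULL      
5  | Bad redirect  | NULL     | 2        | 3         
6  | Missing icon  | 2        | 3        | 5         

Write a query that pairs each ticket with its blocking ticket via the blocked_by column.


This is a self-join: tickets is joined to a second copy of itself, matching each row's blocked_by to another row's id. Use LEFT JOIN so rows with blocked_by=NULL are kept.
  - ticket 1 (Timeout error): blocked_by=NULL -> NULL
  - ticket 2 (Export error): blocked_by=1 -> Timeout error
  - ticket 3 (Wrong total): blocked_by=NULL -> NULL
  - ticket 4 (Null pointer): blocked_by=NULL -> NULL
  - ticket 5 (Bad redirect): blocked_by=3 -> Wrong total
  - ticket 6 (Missing icon): blocked_by=5 -> Bad redirect

SQL:
SELECT a.title AS item, b.title AS blocked_by
FROM tickets a
LEFT JOIN tickets b ON a.blocked_by = b.id

Result:
item          | blocked_by   
--------------+--------------
Timeout error | NULL         
Export error  | Timeout error
Wrong total   | NULL         
Null pointer  | NULL         
Bad redirect  | Wrong total  
Missing icon  | Bad redirect 


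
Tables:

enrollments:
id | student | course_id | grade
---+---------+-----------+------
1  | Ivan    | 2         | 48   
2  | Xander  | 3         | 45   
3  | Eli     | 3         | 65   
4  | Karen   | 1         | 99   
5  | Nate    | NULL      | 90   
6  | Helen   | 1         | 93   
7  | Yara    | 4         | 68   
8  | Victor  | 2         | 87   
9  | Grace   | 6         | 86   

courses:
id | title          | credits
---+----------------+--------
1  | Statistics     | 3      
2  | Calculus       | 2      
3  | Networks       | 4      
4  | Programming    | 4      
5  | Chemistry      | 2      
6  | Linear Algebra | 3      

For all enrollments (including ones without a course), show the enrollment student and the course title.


LEFT JOIN keeps every row from enrollments (the left table); where course_id has no match in courses, the course columns become NULL. Walk through each enrollment:
  - enrollment 1 (Ivan): course_id=2 -> matches Calculus
  - enrollment 2 (Xander): course_id=3 -> matches Networks
  - enrollment 3 (Eli): course_id=3 -> matches Networks
  - enrollment 4 (Karen): course_id=1 -> matches Statistics
  - enrollment 5 (Nate): course_id=NULL, no match -> kept with NULL
  - enrollment 6 (Helen): course_id=1 -> matches Statistics
  - enrollment 7 (Yara): course_id=4 -> matches Programming
  - enrollment 8 (Victor): course_id=2 -> matches Calculus
  - enrollment 9 (Grace): course_id=6 -> matches Linear Algebra
All 9 rows appear; 1 has NULL course.

SQL:
SELECT a.student, b.title AS course
FROM enrollments a
LEFT JOIN courses b ON a.course_id = b.id

Result:
student | course        
--------+---------------
Ivan    | Calculus      
Xander  | Networks      
Eli     | Networks      
Karen   | Statistics    
Nate    | NULL          
Helen   | Statistics    
Yara    | Programming   
Victor  | Calculus      
Grace   | Linear Algebra


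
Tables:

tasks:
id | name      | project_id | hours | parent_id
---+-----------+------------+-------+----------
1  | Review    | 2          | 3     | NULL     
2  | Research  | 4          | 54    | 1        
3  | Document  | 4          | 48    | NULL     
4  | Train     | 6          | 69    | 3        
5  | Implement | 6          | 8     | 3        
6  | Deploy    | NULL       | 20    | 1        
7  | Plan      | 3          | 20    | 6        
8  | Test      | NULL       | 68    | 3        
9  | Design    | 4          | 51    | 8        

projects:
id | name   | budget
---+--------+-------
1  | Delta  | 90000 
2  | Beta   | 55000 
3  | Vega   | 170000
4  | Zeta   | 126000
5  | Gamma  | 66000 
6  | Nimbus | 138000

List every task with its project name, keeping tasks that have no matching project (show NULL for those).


LEFT JOIN keeps every row from tasks (the left table); where project_id has no match in projects, the project columns become NULL. Walk through each task:
  - task 1 (Review): project_id=2 -> matches Beta
  - task 2 (Research): project_id=4 -> matches Zeta
  - task 3 (Document): project_id=4 -> matches Zeta
  - task 4 (Train): project_id=6 -> matches Nimbus
  - task 5 (Implement): project_id=6 -> matches Nimbus
  - task 6 (Deploy): project_id=NULL, no match -> kept with NULL
  - task 7 (Plan): project_id=3 -> matches Vega
  - task 8 (Test): project_id=NULL, no match -> kept with NULL
  - task 9 (Design): project_id=4 -> matches Zeta
All 9 rows appear; 2 have NULL project.

SQL:
SELECT a.name, b.name AS project
FROM tasks a
LEFT JOIN projects b ON a.project_id = b.id

Result:
name      | project
----------+--------
Review    | Beta   
Research  | Zeta   
Document  | Zeta   
Train     | Nimbus 
Implement | Nimbus 
Deploy    | NULL   
Plan      | Vega   
Test      | NULL   
Design    | Zeta   


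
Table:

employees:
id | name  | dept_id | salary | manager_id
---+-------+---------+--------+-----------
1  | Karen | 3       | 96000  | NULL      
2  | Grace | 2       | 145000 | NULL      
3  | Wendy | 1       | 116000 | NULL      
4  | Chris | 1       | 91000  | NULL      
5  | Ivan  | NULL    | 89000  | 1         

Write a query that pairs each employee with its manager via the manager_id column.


This is a self-join: employees is joined to a second copy of itself, matching each row's manager_id to another row's id. Use LEFT JOIN so rows with manager_id=NULL are kept.
  - employee 1 (Karen): manager_id=NULL -> NULL
  - employee 2 (Grace): manager_id=NULL -> NULL
  - employee 3 (Wendy): manager_id=NULL -> NULL
  - employee 4 (Chris): manager_id=NULL -> NULL
  - employee 5 (Ivan): manager_id=1 -> Karen

SQL:
SELECT a.name AS item, b.name AS manager
FROM employees a
LEFT JOIN employees b ON a.manager_id = b.id

Result:
item  | manager
------+--------
Karen | NULL   
Grace | NULL   
Wendy | NULL   
Chris | NULL   
Ivan  | Karen  


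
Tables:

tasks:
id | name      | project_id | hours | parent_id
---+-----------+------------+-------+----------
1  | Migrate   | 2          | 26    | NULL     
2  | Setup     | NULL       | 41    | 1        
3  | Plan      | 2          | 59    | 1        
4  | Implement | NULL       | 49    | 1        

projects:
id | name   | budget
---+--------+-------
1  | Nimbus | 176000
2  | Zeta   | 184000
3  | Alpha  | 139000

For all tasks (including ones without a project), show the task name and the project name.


LEFT JOIN keeps every row from tasks (the left table); where project_id has no match in projects, the project columns become NULL. Walk through each task:
  - task 1 (Migrate): project_id=2 -> matches Zeta
  - task 2 (Setup): project_id=NULL, no match -> kept with NULL
  - task 3 (Plan): project_id=2 -> matches Zeta
  - task 4 (Implement): project_id=NULL, no match -> kept with NULL
All 4 rows appear; 2 have NULL project.

SQL:
SELECT a.name, b.name AS project
FROM tasks a
LEFT JOIN projects b ON a.project_id = b.id

Result:
name      | project
----------+--------
Migrate   | Zeta   
Setup     | NULL   
Plan      | Zeta   
Implement | NULL   


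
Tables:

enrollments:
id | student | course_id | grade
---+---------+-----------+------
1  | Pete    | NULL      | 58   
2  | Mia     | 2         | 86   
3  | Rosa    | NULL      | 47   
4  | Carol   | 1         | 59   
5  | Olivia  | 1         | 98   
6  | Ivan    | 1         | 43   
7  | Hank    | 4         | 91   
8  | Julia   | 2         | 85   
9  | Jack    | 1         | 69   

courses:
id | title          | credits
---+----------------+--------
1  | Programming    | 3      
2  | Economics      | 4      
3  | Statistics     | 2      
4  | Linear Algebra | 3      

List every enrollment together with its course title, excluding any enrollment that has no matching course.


INNER JOIN keeps only enrollments rows whose course_id matches an id in courses. Walk through each enrollment:
  - enrollment 1 (Pete): course_id=NULL, no match -> dropped
  - enrollment 2 (Mia): course_id=2 -> matches Economics
  - enrollment 3 (Rosa): course_id=NULL, no match -> dropped
  - enrollment 4 (Carol): course_id=1 -> matches Programming
  - enrollment 5 (Olivia): course_id=1 -> matches Programming
  - enrollment 6 (Ivan): course_id=1 -> matches Programming
  - enrollment 7 (Hank): course_id=4 -> matches Linear Algebra
  - enrollment 8 (Julia): course_id=2 -> matches Economics
  - enrollment 9 (Jack): course_id=1 -> matches Programming
So 2 of 9 rows are dropped.

SQL:
SELECT a.student, b.title AS course
FROM enrollments a
INNER JOIN courses b ON a.course_id = b.id

Result:
student | course        
--------+---------------
Mia     | Economics     
Carol   | Programming   
Olivia  | Programming   
Ivan    | Programming   
Hank    | Linear Algebra
Julia   | Economics     
Jack    | Programming   


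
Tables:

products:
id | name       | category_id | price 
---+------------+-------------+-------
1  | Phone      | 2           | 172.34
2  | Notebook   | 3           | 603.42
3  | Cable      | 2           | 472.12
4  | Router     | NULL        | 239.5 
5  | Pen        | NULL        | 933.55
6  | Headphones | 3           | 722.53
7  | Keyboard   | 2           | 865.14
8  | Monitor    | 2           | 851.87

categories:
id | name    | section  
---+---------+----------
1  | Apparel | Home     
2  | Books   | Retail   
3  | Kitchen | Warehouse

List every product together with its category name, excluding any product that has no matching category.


INNER JOIN keeps only products rows whose category_id matches an id in categories. Walk through each product:
  - product 1 (Phone): category_id=2 -> matches Books
  - product 2 (Notebook): category_id=3 -> matches Kitchen
  - product 3 (Cable): category_id=2 -> matches Books
  - product 4 (Router): category_id=NULL, no match -> dropped
  - product 5 (Pen): category_id=NULL, no match -> dropped
  - product 6 (Headphones): category_id=3 -> matches Kitchen
  - product 7 (Keyboard): category_id=2 -> matches Books
  - product 8 (Monitor): category_id=2 -> matches Books
So 2 of 8 rows are dropped.

SQL:
SELECT a.name, b.name AS category
FROM products a
INNER JOIN categories b ON a.category_id = b.id

Result:
name       | category
-----------+---------
Phone      | Books   
Notebook   | Kitchen 
Cable      | Books   
Headphones | Kitchen 
Keyboard   | Books   
Monitor    | Books   


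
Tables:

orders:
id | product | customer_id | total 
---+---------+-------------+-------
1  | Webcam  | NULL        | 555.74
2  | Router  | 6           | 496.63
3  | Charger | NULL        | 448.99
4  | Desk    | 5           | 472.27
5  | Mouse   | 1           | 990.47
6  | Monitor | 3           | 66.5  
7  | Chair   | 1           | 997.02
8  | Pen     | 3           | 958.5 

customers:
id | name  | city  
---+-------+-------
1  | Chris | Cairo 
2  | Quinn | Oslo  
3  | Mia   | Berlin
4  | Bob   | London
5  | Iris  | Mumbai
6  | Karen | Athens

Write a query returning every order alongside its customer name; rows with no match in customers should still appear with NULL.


LEFT JOIN keeps every row from orders (the left table); where customer_id has no match in customers, the customer columns become NULL. Walk through each order:
  - order 1 (Webcam): customer_id=NULL, no match -> kept with NULL
  - order 2 (Router): customer_id=6 -> matches Karen
  - order 3 (Charger): customer_id=NULL, no match -> kept with NULL
  - order 4 (Desk): customer_id=5 -> matches Iris
  - order 5 (Mouse): customer_id=1 -> matches Chris
  - order 6 (Monitor): customer_id=3 -> matches Mia
  - order 7 (Chair): customer_id=1 -> matches Chris
  - order 8 (Pen): customer_id=3 -> matches Mia
All 8 rows appear; 2 have NULL customer.

SQL:
SELECT a.product, b.name AS customer
FROM orders a
LEFT JOIN customers b ON a.customer_id = b.id

Result:
product | customer
--------+---------
Webcam  | NULL    
Router  | Karen   
Charger | NULL    
Desk    | Iris    
Mouse   | Chris   
Monitor | Mia     
Chair   | Chris   
Pen     | Mia     
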